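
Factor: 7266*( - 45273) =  - 328953618 = - 2^1 * 3^2*7^1*173^1  *  15091^1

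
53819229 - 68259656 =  - 14440427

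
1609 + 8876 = 10485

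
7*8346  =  58422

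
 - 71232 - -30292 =  -  40940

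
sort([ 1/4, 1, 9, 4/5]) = [ 1/4, 4/5,  1,9] 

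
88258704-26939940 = 61318764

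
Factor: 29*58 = 2^1*  29^2 = 1682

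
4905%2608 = 2297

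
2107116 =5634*374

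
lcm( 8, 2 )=8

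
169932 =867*196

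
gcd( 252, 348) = 12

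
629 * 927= 583083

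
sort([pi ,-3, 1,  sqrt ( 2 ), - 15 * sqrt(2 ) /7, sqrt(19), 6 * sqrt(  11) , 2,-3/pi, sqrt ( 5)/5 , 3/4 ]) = [-15*sqrt( 2) /7, - 3, - 3/pi, sqrt(5) /5, 3/4,1, sqrt( 2 ),2, pi,sqrt( 19),6 * sqrt( 11)] 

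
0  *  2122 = 0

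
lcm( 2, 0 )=0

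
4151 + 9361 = 13512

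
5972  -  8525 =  - 2553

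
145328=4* 36332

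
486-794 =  - 308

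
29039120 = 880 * 32999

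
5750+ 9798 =15548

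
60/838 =30/419 = 0.07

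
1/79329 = 1/79329  =  0.00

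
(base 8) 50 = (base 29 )1b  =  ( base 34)16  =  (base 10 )40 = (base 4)220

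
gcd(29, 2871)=29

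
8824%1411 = 358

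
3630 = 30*121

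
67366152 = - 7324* ( - 9198)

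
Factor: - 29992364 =-2^2*103^1*72797^1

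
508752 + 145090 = 653842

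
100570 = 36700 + 63870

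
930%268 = 126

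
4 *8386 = 33544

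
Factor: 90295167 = 3^1 * 1097^1*27437^1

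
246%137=109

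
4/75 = 4/75 =0.05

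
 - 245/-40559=245/40559 =0.01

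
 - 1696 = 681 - 2377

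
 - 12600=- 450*28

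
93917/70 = 93917/70 =1341.67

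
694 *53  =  36782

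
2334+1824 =4158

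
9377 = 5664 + 3713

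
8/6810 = 4/3405=   0.00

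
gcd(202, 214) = 2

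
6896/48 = 431/3 = 143.67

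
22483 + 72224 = 94707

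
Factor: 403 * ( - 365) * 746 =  - 109732870 = - 2^1*5^1 * 13^1*31^1*73^1 * 373^1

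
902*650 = 586300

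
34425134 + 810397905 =844823039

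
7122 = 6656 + 466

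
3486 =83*42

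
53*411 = 21783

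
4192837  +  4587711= 8780548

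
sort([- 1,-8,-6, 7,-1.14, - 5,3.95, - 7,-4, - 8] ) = [  -  8, - 8, - 7,  -  6, - 5,- 4, - 1.14 ,-1,3.95,7]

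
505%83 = 7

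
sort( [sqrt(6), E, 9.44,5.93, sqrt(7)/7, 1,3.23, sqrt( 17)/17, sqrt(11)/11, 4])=[sqrt( 17)/17, sqrt( 11) /11, sqrt(7 ) /7,1, sqrt( 6),E,3.23, 4,  5.93,9.44] 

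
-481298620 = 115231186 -596529806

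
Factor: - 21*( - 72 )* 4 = 2^5*3^3*7^1 = 6048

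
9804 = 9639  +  165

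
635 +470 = 1105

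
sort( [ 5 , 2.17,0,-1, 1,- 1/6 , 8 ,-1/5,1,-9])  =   [ - 9, - 1, - 1/5, - 1/6, 0,1,1,2.17,5,8 ]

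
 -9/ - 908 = 9/908= 0.01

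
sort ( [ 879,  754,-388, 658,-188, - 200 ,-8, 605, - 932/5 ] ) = [ - 388, - 200, - 188, - 932/5, - 8, 605, 658,754,879]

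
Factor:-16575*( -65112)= 2^3*3^2*5^2*13^1*17^1 * 2713^1= 1079231400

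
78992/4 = 19748 = 19748.00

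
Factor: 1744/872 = 2^1= 2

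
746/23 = 32 +10/23 = 32.43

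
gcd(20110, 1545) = 5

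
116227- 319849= - 203622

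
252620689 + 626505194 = 879125883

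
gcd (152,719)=1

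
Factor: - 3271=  - 3271^1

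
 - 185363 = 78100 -263463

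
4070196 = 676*6021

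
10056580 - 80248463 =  - 70191883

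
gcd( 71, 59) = 1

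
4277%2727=1550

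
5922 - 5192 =730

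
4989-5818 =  - 829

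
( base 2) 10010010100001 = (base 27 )cn8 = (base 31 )9NF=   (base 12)5515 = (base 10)9377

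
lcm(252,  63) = 252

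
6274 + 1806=8080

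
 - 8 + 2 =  - 6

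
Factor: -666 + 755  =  89^1 = 89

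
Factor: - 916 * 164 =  - 2^4*41^1*229^1 = -150224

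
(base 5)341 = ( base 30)36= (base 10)96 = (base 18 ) 56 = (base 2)1100000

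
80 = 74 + 6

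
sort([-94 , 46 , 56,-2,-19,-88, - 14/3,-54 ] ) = [ - 94, - 88, - 54,-19 ,-14/3, - 2, 46,56 ]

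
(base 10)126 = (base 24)56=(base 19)6C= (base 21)60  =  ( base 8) 176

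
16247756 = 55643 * 292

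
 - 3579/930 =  - 1193/310=- 3.85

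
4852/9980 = 1213/2495  =  0.49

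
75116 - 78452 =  - 3336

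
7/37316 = 7/37316 = 0.00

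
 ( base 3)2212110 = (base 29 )2E3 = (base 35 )1oq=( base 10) 2091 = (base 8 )4053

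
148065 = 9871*15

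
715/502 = 715/502 = 1.42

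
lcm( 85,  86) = 7310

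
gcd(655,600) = 5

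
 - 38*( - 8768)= 333184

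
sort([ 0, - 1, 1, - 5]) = [ - 5, - 1,0,1]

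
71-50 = 21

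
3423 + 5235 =8658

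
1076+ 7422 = 8498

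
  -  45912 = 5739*( - 8)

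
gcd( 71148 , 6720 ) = 84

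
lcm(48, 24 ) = 48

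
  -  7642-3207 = - 10849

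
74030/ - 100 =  - 741 + 7/10 = - 740.30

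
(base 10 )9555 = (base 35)7s0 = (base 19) 178H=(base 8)22523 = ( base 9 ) 14086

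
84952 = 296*287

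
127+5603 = 5730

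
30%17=13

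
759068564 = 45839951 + 713228613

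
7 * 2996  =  20972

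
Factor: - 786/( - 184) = 393/92 = 2^( - 2 )*3^1 * 23^( - 1 )*131^1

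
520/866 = 260/433= 0.60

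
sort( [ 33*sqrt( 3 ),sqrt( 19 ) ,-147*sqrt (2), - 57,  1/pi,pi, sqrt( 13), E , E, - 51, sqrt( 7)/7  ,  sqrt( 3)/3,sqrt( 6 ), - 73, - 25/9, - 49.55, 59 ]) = [-147*sqrt(2),-73,-57 , - 51, - 49.55, - 25/9, 1/pi, sqrt( 7)/7 , sqrt( 3)/3,  sqrt(6), E,E, pi, sqrt( 13), sqrt( 19 ) , 33*sqrt( 3), 59]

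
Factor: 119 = 7^1*17^1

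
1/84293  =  1/84293 = 0.00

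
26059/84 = 26059/84 = 310.23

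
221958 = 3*73986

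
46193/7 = 6599 = 6599.00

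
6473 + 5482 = 11955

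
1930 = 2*965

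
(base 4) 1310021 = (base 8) 16411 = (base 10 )7433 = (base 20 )IBD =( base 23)E14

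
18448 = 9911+8537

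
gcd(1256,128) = 8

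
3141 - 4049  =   - 908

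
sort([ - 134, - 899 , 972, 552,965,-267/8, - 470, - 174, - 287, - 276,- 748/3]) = [ - 899, - 470,- 287, - 276 , - 748/3, - 174,-134, - 267/8, 552, 965,972] 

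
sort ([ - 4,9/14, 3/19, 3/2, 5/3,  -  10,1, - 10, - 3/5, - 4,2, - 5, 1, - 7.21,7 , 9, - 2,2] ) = [ -10, - 10, - 7.21, - 5, - 4, - 4,-2, - 3/5,3/19,9/14,1, 1, 3/2, 5/3, 2 , 2, 7, 9]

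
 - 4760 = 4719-9479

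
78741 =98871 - 20130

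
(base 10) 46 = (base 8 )56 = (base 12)3a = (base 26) 1K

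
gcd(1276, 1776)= 4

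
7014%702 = 696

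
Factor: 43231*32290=1395928990=2^1*5^1*17^1*2543^1*3229^1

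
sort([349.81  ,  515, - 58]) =[ - 58, 349.81, 515] 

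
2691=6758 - 4067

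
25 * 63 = 1575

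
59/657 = 59/657 = 0.09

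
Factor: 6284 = 2^2*1571^1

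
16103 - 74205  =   - 58102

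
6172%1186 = 242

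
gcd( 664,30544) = 664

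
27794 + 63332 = 91126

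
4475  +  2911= 7386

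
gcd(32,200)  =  8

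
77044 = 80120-3076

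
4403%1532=1339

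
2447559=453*5403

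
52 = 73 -21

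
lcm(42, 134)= 2814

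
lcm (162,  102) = 2754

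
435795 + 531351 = 967146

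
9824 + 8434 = 18258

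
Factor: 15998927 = 7^1*71^1* 32191^1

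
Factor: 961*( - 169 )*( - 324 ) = 2^2*3^4 * 13^2* 31^2=52620516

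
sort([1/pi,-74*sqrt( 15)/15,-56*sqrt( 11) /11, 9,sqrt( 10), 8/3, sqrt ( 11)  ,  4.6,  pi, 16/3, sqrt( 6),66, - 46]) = [ - 46, - 74*sqrt (15) /15, - 56*sqrt( 11 )/11 , 1/pi,sqrt( 6 ),8/3, pi,sqrt( 10 ), sqrt( 11) , 4.6, 16/3,9,  66 ]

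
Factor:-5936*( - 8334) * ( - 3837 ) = -189818784288 = -2^5*3^3*7^1*53^1*463^1 * 1279^1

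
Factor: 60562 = 2^1*107^1 * 283^1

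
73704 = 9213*8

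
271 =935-664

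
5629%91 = 78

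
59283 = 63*941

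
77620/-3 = -77620/3=- 25873.33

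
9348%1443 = 690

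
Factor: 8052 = 2^2 * 3^1*11^1*61^1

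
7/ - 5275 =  - 1 + 5268/5275 = -0.00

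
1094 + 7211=8305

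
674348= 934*722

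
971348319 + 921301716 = 1892650035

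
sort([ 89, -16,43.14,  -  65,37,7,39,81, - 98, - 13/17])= [ - 98, - 65,  -  16,  -  13/17 , 7,37,39, 43.14, 81, 89 ]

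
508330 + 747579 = 1255909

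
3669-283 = 3386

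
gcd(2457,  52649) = 1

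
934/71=934/71=13.15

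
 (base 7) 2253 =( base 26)15G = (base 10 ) 822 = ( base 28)11A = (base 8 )1466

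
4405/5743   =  4405/5743=0.77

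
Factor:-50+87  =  37^1 = 37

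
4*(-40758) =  - 163032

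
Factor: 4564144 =2^4*13^1*21943^1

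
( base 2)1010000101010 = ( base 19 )e5d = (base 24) 8n2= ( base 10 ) 5162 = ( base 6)35522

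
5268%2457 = 354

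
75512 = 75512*1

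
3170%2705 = 465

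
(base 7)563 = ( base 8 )442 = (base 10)290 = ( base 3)101202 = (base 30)9k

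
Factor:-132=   -  2^2*3^1*11^1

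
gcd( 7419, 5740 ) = 1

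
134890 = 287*470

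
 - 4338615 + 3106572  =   - 1232043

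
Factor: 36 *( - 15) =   -  540 = -  2^2*3^3*5^1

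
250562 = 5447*46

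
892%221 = 8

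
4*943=3772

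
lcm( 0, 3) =0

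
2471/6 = 411 + 5/6= 411.83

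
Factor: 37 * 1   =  37^1=37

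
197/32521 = 197/32521 = 0.01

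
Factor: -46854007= - 97^1 * 483031^1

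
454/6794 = 227/3397 = 0.07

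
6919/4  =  6919/4 = 1729.75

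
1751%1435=316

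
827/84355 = 827/84355  =  0.01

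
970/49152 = 485/24576 = 0.02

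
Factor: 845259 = 3^1*139^1*2027^1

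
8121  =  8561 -440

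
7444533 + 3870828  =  11315361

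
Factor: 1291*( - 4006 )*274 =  - 1417058404 =- 2^2*137^1 * 1291^1*2003^1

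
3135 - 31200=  - 28065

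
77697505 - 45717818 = 31979687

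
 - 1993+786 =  - 1207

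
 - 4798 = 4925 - 9723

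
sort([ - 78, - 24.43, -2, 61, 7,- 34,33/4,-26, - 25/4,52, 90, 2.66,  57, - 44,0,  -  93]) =[ - 93, - 78,- 44, - 34, - 26, - 24.43, - 25/4, - 2,0, 2.66,7,33/4, 52, 57,  61,  90]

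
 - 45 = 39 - 84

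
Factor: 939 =3^1*313^1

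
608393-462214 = 146179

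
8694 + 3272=11966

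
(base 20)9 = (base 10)9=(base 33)9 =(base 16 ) 9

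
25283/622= 40 + 403/622 =40.65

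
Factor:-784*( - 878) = 2^5*7^2*439^1  =  688352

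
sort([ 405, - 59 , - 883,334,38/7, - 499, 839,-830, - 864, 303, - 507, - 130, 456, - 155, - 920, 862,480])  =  [-920, - 883, - 864, - 830, - 507, - 499, - 155,-130,  -  59, 38/7,  303, 334  ,  405,456, 480,  839,  862]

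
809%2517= 809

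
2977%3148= 2977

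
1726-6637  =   - 4911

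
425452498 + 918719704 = 1344172202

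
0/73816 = 0=0.00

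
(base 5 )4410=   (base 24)115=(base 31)JG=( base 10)605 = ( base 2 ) 1001011101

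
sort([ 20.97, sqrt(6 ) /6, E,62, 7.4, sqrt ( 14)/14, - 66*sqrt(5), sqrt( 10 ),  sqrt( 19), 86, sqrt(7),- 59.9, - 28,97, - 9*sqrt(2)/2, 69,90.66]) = [-66*sqrt(5), - 59.9 , - 28 , - 9* sqrt( 2)/2, sqrt( 14)/14,sqrt(6)/6, sqrt( 7),E,sqrt(10 ) , sqrt(19), 7.4,20.97, 62, 69, 86, 90.66,97]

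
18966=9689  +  9277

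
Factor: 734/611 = 2^1*13^( - 1) * 47^(  -  1 ) * 367^1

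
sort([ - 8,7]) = [  -  8,7] 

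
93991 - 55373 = 38618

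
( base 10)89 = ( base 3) 10022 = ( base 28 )35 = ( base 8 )131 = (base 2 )1011001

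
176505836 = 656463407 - 479957571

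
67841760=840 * 80764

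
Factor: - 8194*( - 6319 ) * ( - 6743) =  - 2^1*11^1 * 17^1 * 71^1 *89^1*241^1*613^1 = - 349138285298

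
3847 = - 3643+7490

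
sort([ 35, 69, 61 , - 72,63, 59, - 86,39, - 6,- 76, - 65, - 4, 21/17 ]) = [ - 86, - 76 ,-72, - 65, - 6, - 4,21/17, 35, 39,  59,  61,63, 69]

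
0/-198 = 0/1 = - 0.00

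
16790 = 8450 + 8340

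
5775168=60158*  96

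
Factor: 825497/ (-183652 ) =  - 2^( - 2 ) * 7^( - 2) * 881^1 = - 881/196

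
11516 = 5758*2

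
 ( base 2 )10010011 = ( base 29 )52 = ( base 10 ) 147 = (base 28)57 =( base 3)12110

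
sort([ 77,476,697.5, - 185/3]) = [ - 185/3,77,476, 697.5]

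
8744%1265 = 1154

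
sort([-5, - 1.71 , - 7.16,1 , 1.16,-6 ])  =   [ - 7.16, - 6, - 5,-1.71,1,1.16 ] 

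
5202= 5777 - 575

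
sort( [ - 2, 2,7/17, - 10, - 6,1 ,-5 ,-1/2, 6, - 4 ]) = [ - 10,- 6,- 5, - 4, - 2, - 1/2,7/17,1,  2, 6] 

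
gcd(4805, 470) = 5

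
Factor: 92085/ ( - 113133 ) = -5^1 * 7^1*43^(-1) = -  35/43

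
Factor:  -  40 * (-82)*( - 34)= -2^5*5^1 * 17^1* 41^1 =-111520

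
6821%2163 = 332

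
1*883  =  883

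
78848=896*88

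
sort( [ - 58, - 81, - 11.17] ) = [ - 81, - 58, - 11.17 ] 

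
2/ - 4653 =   -  2/4653 = - 0.00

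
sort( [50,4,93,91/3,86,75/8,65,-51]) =[  -  51, 4,75/8, 91/3,50,65,86,  93]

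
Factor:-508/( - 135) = 2^2*3^ ( - 3) * 5^(-1)*127^1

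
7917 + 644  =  8561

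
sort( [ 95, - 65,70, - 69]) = [ - 69, - 65,  70, 95 ]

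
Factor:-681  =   - 3^1*227^1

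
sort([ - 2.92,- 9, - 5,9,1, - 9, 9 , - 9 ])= [ - 9, - 9,-9, - 5, - 2.92, 1, 9,9 ] 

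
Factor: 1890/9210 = 3^2*7^1*307^( - 1) = 63/307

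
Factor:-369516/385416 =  - 2^( - 1)*3^(  -  1)*7^1*83^1*101^(-1) = -581/606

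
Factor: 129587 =129587^1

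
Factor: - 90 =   -  2^1*3^2*5^1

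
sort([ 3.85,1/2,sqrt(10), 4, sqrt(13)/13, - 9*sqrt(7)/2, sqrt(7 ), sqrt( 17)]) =[-9*sqrt( 7 ) /2,  sqrt (13 ) /13 , 1/2,sqrt(7), sqrt(10 ),3.85 , 4,sqrt(17)] 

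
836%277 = 5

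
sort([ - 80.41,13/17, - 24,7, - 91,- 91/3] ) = [ - 91, - 80.41, - 91/3, - 24, 13/17,7 ] 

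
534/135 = 3 + 43/45 = 3.96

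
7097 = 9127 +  - 2030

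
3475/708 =4 + 643/708  =  4.91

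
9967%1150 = 767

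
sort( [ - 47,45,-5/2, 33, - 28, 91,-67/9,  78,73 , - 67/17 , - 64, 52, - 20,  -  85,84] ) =[ - 85,-64,-47,-28,-20,  -  67/9, - 67/17, -5/2 , 33, 45,52,73,  78,84,91] 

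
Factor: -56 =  - 2^3  *  7^1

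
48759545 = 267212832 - 218453287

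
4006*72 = 288432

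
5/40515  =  1/8103 = 0.00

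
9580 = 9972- 392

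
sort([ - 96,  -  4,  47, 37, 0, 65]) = [  -  96, - 4,0, 37,47,  65 ] 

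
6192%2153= 1886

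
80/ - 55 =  - 2 + 6/11  =  - 1.45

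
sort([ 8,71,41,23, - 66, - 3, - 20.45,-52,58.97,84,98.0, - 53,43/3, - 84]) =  [ - 84 , - 66, - 53 , - 52 ,-20.45, - 3, 8,43/3, 23,41,58.97,  71, 84,98.0 ] 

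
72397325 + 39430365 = 111827690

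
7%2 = 1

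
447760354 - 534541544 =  - 86781190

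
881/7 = 125+6/7  =  125.86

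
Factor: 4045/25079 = 5^1 * 31^(-1)  =  5/31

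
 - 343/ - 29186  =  343/29186 = 0.01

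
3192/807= 1064/269 = 3.96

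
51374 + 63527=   114901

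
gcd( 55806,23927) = 71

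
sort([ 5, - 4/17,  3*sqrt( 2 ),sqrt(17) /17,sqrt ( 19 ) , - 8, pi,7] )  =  [ - 8 ,-4/17,sqrt( 17 ) /17, pi,3*sqrt(2 ),sqrt( 19 ) , 5, 7]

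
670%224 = 222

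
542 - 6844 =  - 6302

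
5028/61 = 82 + 26/61 = 82.43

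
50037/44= 1137 + 9/44 = 1137.20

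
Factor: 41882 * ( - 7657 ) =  - 2^1 * 13^1 * 19^1 *31^1*43^1*487^1 = - 320690474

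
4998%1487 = 537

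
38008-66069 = -28061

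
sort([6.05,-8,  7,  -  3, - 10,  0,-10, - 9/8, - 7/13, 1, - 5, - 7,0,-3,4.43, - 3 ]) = [ - 10 , - 10,  -  8, - 7, - 5, - 3 , - 3, - 3, - 9/8, - 7/13,0,0 , 1,4.43, 6.05,7]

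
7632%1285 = 1207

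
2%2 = 0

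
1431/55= 26 + 1/55= 26.02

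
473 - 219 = 254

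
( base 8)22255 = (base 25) F0E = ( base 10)9389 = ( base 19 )1703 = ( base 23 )HH5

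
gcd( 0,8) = 8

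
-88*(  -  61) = 5368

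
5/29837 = 5/29837 = 0.00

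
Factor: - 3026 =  - 2^1*17^1*89^1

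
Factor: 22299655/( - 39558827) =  - 455095/807323 = - 5^1*11^( - 1 )*23^( - 1)*3191^(-1)*91019^1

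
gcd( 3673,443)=1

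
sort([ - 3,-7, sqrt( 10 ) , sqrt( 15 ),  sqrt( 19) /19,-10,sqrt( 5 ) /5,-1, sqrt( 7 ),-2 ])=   [ - 10, -7, -3,-2,-1, sqrt( 19) /19,sqrt( 5) /5  ,  sqrt( 7), sqrt(10 ) , sqrt( 15 )]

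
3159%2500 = 659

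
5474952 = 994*5508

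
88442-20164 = 68278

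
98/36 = 49/18 = 2.72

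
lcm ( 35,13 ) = 455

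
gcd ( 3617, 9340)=1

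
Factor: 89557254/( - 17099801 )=  -  2^1*3^2 * 383^(  -  1 )*44647^( - 1 ) * 4975403^1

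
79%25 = 4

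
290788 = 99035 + 191753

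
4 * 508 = 2032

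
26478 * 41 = 1085598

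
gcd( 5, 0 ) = 5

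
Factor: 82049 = 11^1*7459^1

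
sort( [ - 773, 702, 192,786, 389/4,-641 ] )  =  [-773, - 641 , 389/4, 192, 702,786] 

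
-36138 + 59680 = 23542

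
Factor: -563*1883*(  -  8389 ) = 7^1*269^1*563^1*8389^1 = 8893422181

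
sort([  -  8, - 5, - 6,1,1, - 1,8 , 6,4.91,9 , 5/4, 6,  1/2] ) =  [-8 , - 6,-5 ,-1,1/2,1, 1,  5/4,4.91, 6,6,8, 9]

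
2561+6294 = 8855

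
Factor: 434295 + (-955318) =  -521023^1 = -  521023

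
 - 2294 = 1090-3384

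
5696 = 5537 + 159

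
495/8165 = 99/1633 =0.06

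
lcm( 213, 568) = 1704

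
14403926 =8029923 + 6374003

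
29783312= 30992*961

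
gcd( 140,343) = 7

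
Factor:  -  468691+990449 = 521758 = 2^1*260879^1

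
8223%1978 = 311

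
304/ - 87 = -4 + 44/87=- 3.49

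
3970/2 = 1985 = 1985.00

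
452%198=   56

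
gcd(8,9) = 1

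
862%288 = 286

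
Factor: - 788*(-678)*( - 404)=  - 2^5*3^1*101^1*113^1*197^1 = - 215842656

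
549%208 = 133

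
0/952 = 0 = 0.00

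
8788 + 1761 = 10549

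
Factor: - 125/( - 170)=25/34 = 2^ ( - 1)*5^2 * 17^ ( - 1)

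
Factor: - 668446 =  - 2^1*283^1*1181^1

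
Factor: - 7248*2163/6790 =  - 1119816/485=-2^3*3^2*5^( - 1)*97^(- 1)*103^1*151^1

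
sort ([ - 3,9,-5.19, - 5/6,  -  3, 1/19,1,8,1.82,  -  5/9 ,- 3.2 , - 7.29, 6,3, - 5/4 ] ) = [ - 7.29, - 5.19, - 3.2, - 3, - 3,  -  5/4,-5/6,-5/9, 1/19, 1, 1.82,3,6, 8,9]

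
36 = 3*12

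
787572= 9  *87508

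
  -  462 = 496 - 958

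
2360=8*295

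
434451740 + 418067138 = 852518878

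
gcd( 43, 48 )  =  1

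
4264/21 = 203 + 1/21 = 203.05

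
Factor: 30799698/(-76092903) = -10266566/25364301 = - 2^1*3^( - 1)*1283^1*4001^1*8454767^( - 1)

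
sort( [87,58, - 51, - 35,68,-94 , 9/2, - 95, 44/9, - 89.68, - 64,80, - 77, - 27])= [ - 95, -94, - 89.68 , -77, - 64,-51, - 35,  -  27,9/2,  44/9,  58,68,80,87]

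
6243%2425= 1393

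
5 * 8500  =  42500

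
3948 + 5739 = 9687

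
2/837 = 2/837 = 0.00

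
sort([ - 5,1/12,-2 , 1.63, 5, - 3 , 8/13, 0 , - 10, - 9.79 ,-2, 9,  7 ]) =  [ - 10 , - 9.79, - 5, - 3, - 2, - 2,0, 1/12,8/13 , 1.63, 5,7,9 ] 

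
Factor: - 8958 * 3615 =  - 32383170 = -2^1*3^2 * 5^1*241^1 * 1493^1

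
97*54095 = 5247215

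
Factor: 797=797^1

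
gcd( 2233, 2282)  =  7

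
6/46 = 3/23= 0.13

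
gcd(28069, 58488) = 1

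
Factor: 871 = 13^1*67^1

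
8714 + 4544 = 13258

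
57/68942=57/68942 = 0.00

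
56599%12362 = 7151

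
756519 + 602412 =1358931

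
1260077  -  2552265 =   -  1292188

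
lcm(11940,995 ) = 11940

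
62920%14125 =6420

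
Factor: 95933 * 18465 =1771402845 = 3^1*5^1*23^1*43^1*97^1*1231^1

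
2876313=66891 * 43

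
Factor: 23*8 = 184 = 2^3*23^1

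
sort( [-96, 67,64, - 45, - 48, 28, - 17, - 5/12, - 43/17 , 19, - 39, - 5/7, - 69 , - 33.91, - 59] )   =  [- 96, - 69, - 59, - 48, - 45, - 39, - 33.91, - 17, - 43/17, - 5/7, - 5/12,19,28,64, 67 ]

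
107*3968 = 424576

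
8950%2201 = 146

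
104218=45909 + 58309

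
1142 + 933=2075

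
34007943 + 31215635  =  65223578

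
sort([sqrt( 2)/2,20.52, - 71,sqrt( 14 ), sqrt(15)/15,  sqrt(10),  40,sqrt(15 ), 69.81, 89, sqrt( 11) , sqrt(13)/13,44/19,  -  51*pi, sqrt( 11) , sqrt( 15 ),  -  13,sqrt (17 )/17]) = [ - 51*pi, - 71, - 13, sqrt ( 17)/17, sqrt ( 15)/15,sqrt( 13)/13,sqrt(2)/2, 44/19, sqrt( 10), sqrt( 11), sqrt (11 ),  sqrt(14 ), sqrt ( 15), sqrt(15 ),20.52,40,69.81 , 89]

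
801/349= 2 + 103/349 =2.30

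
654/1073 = 654/1073 = 0.61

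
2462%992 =478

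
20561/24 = 856 + 17/24 = 856.71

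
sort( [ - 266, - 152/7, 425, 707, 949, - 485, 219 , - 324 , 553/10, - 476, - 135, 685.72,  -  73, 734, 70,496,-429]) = [ - 485, - 476,-429, - 324,  -  266, - 135, - 73, - 152/7, 553/10,70, 219, 425,496,685.72 , 707,734, 949 ] 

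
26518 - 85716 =-59198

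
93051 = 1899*49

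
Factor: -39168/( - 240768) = 2^1 * 11^ ( - 1) * 17^1  *  19^(-1 ) = 34/209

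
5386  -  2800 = 2586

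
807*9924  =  8008668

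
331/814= 331/814 = 0.41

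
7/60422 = 7/60422  =  0.00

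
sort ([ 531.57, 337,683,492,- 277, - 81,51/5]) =[ - 277, - 81,51/5,337,  492,531.57, 683] 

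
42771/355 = 42771/355 =120.48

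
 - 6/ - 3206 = 3/1603 = 0.00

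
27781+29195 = 56976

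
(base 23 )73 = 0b10100100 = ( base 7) 323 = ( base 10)164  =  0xA4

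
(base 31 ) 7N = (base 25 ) 9F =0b11110000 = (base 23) AA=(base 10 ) 240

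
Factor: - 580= - 2^2*5^1 * 29^1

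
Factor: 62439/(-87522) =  - 2^(-1 )*13^1 * 29^ (-1) * 503^(-1 )*1601^1= - 20813/29174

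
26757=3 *8919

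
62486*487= 30430682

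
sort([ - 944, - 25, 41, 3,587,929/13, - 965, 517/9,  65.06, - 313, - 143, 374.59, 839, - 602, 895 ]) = [ - 965, - 944 , - 602, -313, - 143,- 25, 3,41,517/9, 65.06, 929/13, 374.59,587, 839, 895]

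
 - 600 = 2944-3544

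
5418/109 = 5418/109 =49.71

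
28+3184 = 3212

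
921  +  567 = 1488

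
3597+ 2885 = 6482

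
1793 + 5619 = 7412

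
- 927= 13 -940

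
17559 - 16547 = 1012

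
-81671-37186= -118857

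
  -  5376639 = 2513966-7890605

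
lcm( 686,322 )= 15778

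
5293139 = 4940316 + 352823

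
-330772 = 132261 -463033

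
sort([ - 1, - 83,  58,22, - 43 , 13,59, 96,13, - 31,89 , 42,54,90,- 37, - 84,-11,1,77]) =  [  -  84, - 83, - 43, - 37, - 31,-11, - 1,  1, 13,13,22,42,54,58,59,77,89, 90,96] 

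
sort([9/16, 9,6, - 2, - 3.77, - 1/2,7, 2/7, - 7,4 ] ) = [-7, - 3.77,- 2, - 1/2, 2/7, 9/16 , 4,6,7, 9]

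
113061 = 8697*13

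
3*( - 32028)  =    -  96084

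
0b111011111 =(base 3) 122202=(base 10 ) 479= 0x1df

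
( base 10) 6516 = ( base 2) 1100101110100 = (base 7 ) 24666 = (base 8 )14564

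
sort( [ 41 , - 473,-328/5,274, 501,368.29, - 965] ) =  [ - 965,  -  473, - 328/5, 41, 274 , 368.29,501]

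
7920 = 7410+510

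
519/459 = 1 + 20/153=1.13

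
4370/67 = 4370/67 = 65.22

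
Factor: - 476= - 2^2*7^1*17^1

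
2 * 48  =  96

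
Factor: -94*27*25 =-2^1*3^3*5^2*47^1 = - 63450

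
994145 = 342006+652139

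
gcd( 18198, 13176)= 54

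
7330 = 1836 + 5494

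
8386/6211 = 1 + 2175/6211= 1.35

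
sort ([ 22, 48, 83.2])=[22, 48,83.2]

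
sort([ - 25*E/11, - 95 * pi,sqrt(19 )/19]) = [-95*pi, - 25*E/11,sqrt (19 ) /19 ] 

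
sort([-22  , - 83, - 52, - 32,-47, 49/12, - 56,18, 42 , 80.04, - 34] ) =[ - 83,  -  56,-52 , - 47,  -  34,-32, - 22, 49/12 , 18,42,80.04]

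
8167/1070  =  7 + 677/1070 =7.63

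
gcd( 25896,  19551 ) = 3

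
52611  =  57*923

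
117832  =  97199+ 20633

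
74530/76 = 37265/38= 980.66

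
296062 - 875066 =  - 579004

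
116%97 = 19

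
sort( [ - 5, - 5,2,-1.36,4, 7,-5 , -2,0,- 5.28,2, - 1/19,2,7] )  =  [ - 5.28, - 5 ,- 5, - 5, - 2,-1.36, - 1/19,0,2, 2,2,  4, 7,7]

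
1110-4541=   -3431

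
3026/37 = 81  +  29/37= 81.78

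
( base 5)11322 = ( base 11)6a1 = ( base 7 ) 2304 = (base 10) 837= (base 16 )345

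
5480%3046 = 2434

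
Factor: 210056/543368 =121/313  =  11^2*313^( - 1)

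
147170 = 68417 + 78753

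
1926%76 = 26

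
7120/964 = 1780/241 = 7.39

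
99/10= 9 + 9/10= 9.90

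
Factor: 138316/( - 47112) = - 229/78 = -2^( - 1) * 3^( - 1) * 13^( - 1 )*229^1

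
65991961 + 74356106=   140348067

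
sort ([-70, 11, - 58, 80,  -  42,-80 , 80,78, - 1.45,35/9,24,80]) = [ - 80,-70,-58,  -  42,-1.45,35/9, 11,24,78, 80,80, 80 ] 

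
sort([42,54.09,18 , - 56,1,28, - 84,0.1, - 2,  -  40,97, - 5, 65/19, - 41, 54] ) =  [ - 84, - 56,  -  41, - 40, - 5,-2 , 0.1, 1 , 65/19,18 , 28, 42 , 54 , 54.09 , 97 ]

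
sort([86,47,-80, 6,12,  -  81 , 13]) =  [ - 81, - 80, 6, 12 , 13, 47, 86]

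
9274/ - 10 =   -  928 + 3/5 =- 927.40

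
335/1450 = 67/290 = 0.23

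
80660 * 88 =7098080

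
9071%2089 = 715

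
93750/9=10416 + 2/3=   10416.67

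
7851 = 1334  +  6517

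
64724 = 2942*22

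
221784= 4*55446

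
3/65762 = 3/65762 = 0.00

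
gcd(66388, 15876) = 28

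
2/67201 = 2/67201 = 0.00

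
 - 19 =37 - 56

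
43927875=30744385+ 13183490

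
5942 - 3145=2797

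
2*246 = 492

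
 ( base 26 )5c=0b10001110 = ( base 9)167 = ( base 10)142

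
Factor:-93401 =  - 7^1*11^1 * 1213^1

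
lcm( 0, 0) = 0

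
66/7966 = 33/3983 = 0.01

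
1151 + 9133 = 10284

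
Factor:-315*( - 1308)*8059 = 2^2*3^3 * 5^1* 7^1*109^1* 8059^1 = 3320469180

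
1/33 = 1/33   =  0.03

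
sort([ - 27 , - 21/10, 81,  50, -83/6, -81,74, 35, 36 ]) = [ -81, - 27, - 83/6 , - 21/10, 35,36, 50,  74,81]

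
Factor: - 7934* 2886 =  - 2^2 * 3^1*13^1*37^1*3967^1 =- 22897524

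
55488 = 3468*16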